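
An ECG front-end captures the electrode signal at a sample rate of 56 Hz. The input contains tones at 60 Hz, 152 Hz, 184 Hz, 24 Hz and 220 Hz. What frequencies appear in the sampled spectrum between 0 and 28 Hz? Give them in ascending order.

4 Hz, 16 Hz, 24 Hz

fs/2 = 28 Hz.
60 Hz mod fs = 4 Hz.
4 Hz ≤ fs/2 = 28 Hz, appears at 4 Hz.
152 Hz mod fs = 40 Hz.
40 Hz > fs/2 = 28 Hz, folds to fs − 40 Hz = 16 Hz.
184 Hz mod fs = 16 Hz.
16 Hz ≤ fs/2 = 28 Hz, appears at 16 Hz.
24 Hz ≤ fs/2 = 28 Hz, passes unchanged.
220 Hz mod fs = 52 Hz.
52 Hz > fs/2 = 28 Hz, folds to fs − 52 Hz = 4 Hz.
Distinct values: {4 Hz, 16 Hz, 24 Hz}.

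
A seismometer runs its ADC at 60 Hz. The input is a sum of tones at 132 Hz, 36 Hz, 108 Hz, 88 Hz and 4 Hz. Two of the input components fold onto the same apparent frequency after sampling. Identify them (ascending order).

fs/2 = 30 Hz.
132 Hz mod fs = 12 Hz.
12 Hz ≤ fs/2 = 30 Hz, appears at 12 Hz.
36 Hz > fs/2 = 30 Hz, folds to fs − 36 Hz = 24 Hz.
108 Hz mod fs = 48 Hz.
48 Hz > fs/2 = 30 Hz, folds to fs − 48 Hz = 12 Hz.
88 Hz mod fs = 28 Hz.
28 Hz ≤ fs/2 = 30 Hz, appears at 28 Hz.
4 Hz ≤ fs/2 = 30 Hz, passes unchanged.
108 Hz and 132 Hz both map to 12 Hz.

108 Hz, 132 Hz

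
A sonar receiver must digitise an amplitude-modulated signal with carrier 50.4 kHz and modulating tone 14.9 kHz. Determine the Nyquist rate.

AM sidebands sit at fc ± fm = 35.5 kHz and 65.3 kHz.
Highest-frequency component: 65.3 kHz.
Nyquist rate = 2 × 65.3 kHz = 130.6 kHz.

130.6 kHz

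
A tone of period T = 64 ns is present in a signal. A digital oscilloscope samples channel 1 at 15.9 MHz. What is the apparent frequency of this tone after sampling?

0.275 MHz

T = 64 ns → f = 1/T = 15.625 MHz.
15.625 MHz > fs/2 = 7.95 MHz, folds to fs − 15.625 MHz = 0.275 MHz.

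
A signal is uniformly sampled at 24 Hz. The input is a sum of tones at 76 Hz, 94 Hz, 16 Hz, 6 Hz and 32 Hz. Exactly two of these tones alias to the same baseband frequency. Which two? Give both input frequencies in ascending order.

fs/2 = 12 Hz.
76 Hz mod fs = 4 Hz.
4 Hz ≤ fs/2 = 12 Hz, appears at 4 Hz.
94 Hz mod fs = 22 Hz.
22 Hz > fs/2 = 12 Hz, folds to fs − 22 Hz = 2 Hz.
16 Hz > fs/2 = 12 Hz, folds to fs − 16 Hz = 8 Hz.
6 Hz ≤ fs/2 = 12 Hz, passes unchanged.
32 Hz mod fs = 8 Hz.
8 Hz ≤ fs/2 = 12 Hz, appears at 8 Hz.
16 Hz and 32 Hz both map to 8 Hz.

16 Hz, 32 Hz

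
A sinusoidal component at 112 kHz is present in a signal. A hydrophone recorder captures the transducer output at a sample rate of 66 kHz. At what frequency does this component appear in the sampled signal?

112 kHz mod fs = 46 kHz.
46 kHz > fs/2 = 33 kHz, folds to fs − 46 kHz = 20 kHz.

20 kHz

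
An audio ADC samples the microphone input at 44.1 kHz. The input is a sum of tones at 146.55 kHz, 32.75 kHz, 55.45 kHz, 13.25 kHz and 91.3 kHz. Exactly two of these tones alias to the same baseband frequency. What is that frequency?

fs/2 = 22.05 kHz.
146.55 kHz mod fs = 14.25 kHz.
14.25 kHz ≤ fs/2 = 22.05 kHz, appears at 14.25 kHz.
32.75 kHz > fs/2 = 22.05 kHz, folds to fs − 32.75 kHz = 11.35 kHz.
55.45 kHz mod fs = 11.35 kHz.
11.35 kHz ≤ fs/2 = 22.05 kHz, appears at 11.35 kHz.
13.25 kHz ≤ fs/2 = 22.05 kHz, passes unchanged.
91.3 kHz mod fs = 3.1 kHz.
3.1 kHz ≤ fs/2 = 22.05 kHz, appears at 3.1 kHz.
32.75 kHz and 55.45 kHz both map to 11.35 kHz.

11.35 kHz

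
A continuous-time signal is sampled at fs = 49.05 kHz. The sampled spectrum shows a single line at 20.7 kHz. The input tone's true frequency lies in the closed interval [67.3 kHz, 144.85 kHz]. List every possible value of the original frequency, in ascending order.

Frequencies that alias to 20.7 kHz are k·fs ± 20.7 kHz for integer k ≥ 0.
k=0: 20.7 kHz.
k=1: 28.35 kHz, 69.75 kHz.
k=2: 77.4 kHz, 118.8 kHz.
k=3: 126.45 kHz, 167.85 kHz.
k=4: 175.5 kHz, 216.9 kHz.
Within [67.3 kHz, 144.85 kHz]: 69.75 kHz, 77.4 kHz, 118.8 kHz, 126.45 kHz.

69.75 kHz, 77.4 kHz, 118.8 kHz, 126.45 kHz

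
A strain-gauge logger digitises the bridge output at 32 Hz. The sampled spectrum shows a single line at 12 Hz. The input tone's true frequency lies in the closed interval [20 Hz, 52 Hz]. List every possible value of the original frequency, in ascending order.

20 Hz, 44 Hz, 52 Hz

Frequencies that alias to 12 Hz are k·fs ± 12 Hz for integer k ≥ 0.
k=0: 12 Hz.
k=1: 20 Hz, 44 Hz.
k=2: 52 Hz, 76 Hz.
k=3: 84 Hz, 108 Hz.
Within [20 Hz, 52 Hz]: 20 Hz, 44 Hz, 52 Hz.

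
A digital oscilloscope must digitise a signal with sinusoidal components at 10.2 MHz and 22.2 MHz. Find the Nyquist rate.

Highest-frequency component: 22.2 MHz.
Nyquist rate = 2 × 22.2 MHz = 44.4 MHz.

44.4 MHz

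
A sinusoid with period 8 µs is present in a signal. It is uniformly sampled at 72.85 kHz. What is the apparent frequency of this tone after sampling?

20.7 kHz

T = 8 µs → f = 1/T = 125 kHz.
125 kHz mod fs = 52.15 kHz.
52.15 kHz > fs/2 = 36.425 kHz, folds to fs − 52.15 kHz = 20.7 kHz.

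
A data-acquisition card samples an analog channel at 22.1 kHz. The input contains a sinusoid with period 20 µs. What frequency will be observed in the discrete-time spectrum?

T = 20 µs → f = 1/T = 50 kHz.
50 kHz mod fs = 5.8 kHz.
5.8 kHz ≤ fs/2 = 11.05 kHz, appears at 5.8 kHz.

5.8 kHz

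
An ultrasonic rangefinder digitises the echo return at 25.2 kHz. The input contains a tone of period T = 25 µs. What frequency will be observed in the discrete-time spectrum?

10.4 kHz

T = 25 µs → f = 1/T = 40 kHz.
40 kHz mod fs = 14.8 kHz.
14.8 kHz > fs/2 = 12.6 kHz, folds to fs − 14.8 kHz = 10.4 kHz.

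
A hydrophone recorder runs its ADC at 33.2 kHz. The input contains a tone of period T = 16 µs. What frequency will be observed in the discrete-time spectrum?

3.9 kHz

T = 16 µs → f = 1/T = 62.5 kHz.
62.5 kHz mod fs = 29.3 kHz.
29.3 kHz > fs/2 = 16.6 kHz, folds to fs − 29.3 kHz = 3.9 kHz.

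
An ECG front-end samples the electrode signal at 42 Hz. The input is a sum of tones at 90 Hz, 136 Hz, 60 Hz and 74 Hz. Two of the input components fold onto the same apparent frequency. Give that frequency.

10 Hz

fs/2 = 21 Hz.
90 Hz mod fs = 6 Hz.
6 Hz ≤ fs/2 = 21 Hz, appears at 6 Hz.
136 Hz mod fs = 10 Hz.
10 Hz ≤ fs/2 = 21 Hz, appears at 10 Hz.
60 Hz mod fs = 18 Hz.
18 Hz ≤ fs/2 = 21 Hz, appears at 18 Hz.
74 Hz mod fs = 32 Hz.
32 Hz > fs/2 = 21 Hz, folds to fs − 32 Hz = 10 Hz.
74 Hz and 136 Hz both map to 10 Hz.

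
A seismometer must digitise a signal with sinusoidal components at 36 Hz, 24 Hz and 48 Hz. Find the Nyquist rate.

Highest-frequency component: 48 Hz.
Nyquist rate = 2 × 48 Hz = 96 Hz.

96 Hz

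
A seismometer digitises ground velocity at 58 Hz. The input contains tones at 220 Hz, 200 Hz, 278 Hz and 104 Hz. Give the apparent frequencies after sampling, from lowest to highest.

12 Hz, 26 Hz

fs/2 = 29 Hz.
220 Hz mod fs = 46 Hz.
46 Hz > fs/2 = 29 Hz, folds to fs − 46 Hz = 12 Hz.
200 Hz mod fs = 26 Hz.
26 Hz ≤ fs/2 = 29 Hz, appears at 26 Hz.
278 Hz mod fs = 46 Hz.
46 Hz > fs/2 = 29 Hz, folds to fs − 46 Hz = 12 Hz.
104 Hz mod fs = 46 Hz.
46 Hz > fs/2 = 29 Hz, folds to fs − 46 Hz = 12 Hz.
Distinct values: {12 Hz, 26 Hz}.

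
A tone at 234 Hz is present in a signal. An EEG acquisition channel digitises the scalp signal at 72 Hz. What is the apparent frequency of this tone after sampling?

234 Hz mod fs = 18 Hz.
18 Hz ≤ fs/2 = 36 Hz, appears at 18 Hz.

18 Hz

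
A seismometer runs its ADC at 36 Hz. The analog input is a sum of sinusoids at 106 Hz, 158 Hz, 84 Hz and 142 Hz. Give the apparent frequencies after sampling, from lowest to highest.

2 Hz, 12 Hz, 14 Hz

fs/2 = 18 Hz.
106 Hz mod fs = 34 Hz.
34 Hz > fs/2 = 18 Hz, folds to fs − 34 Hz = 2 Hz.
158 Hz mod fs = 14 Hz.
14 Hz ≤ fs/2 = 18 Hz, appears at 14 Hz.
84 Hz mod fs = 12 Hz.
12 Hz ≤ fs/2 = 18 Hz, appears at 12 Hz.
142 Hz mod fs = 34 Hz.
34 Hz > fs/2 = 18 Hz, folds to fs − 34 Hz = 2 Hz.
Distinct values: {2 Hz, 12 Hz, 14 Hz}.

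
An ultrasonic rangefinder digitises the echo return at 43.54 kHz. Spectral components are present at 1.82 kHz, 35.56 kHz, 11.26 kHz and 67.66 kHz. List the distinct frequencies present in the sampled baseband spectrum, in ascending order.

fs/2 = 21.77 kHz.
1.82 kHz ≤ fs/2 = 21.77 kHz, passes unchanged.
35.56 kHz > fs/2 = 21.77 kHz, folds to fs − 35.56 kHz = 7.98 kHz.
11.26 kHz ≤ fs/2 = 21.77 kHz, passes unchanged.
67.66 kHz mod fs = 24.12 kHz.
24.12 kHz > fs/2 = 21.77 kHz, folds to fs − 24.12 kHz = 19.42 kHz.
Distinct values: {1.82 kHz, 7.98 kHz, 11.26 kHz, 19.42 kHz}.

1.82 kHz, 7.98 kHz, 11.26 kHz, 19.42 kHz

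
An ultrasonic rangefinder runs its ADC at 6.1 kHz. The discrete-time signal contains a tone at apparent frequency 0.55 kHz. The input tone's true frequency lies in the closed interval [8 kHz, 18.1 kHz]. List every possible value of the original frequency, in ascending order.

Frequencies that alias to 0.55 kHz are k·fs ± 0.55 kHz for integer k ≥ 0.
k=0: 0.55 kHz.
k=1: 5.55 kHz, 6.65 kHz.
k=2: 11.65 kHz, 12.75 kHz.
k=3: 17.75 kHz, 18.85 kHz.
k=4: 23.85 kHz, 24.95 kHz.
Within [8 kHz, 18.1 kHz]: 11.65 kHz, 12.75 kHz, 17.75 kHz.

11.65 kHz, 12.75 kHz, 17.75 kHz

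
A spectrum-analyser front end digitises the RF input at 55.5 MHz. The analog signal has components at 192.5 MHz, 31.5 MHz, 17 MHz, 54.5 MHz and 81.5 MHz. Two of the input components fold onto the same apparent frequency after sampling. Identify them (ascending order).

81.5 MHz, 192.5 MHz

fs/2 = 27.75 MHz.
192.5 MHz mod fs = 26 MHz.
26 MHz ≤ fs/2 = 27.75 MHz, appears at 26 MHz.
31.5 MHz > fs/2 = 27.75 MHz, folds to fs − 31.5 MHz = 24 MHz.
17 MHz ≤ fs/2 = 27.75 MHz, passes unchanged.
54.5 MHz > fs/2 = 27.75 MHz, folds to fs − 54.5 MHz = 1 MHz.
81.5 MHz mod fs = 26 MHz.
26 MHz ≤ fs/2 = 27.75 MHz, appears at 26 MHz.
81.5 MHz and 192.5 MHz both map to 26 MHz.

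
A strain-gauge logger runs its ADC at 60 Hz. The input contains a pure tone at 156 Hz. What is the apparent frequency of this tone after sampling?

24 Hz

156 Hz mod fs = 36 Hz.
36 Hz > fs/2 = 30 Hz, folds to fs − 36 Hz = 24 Hz.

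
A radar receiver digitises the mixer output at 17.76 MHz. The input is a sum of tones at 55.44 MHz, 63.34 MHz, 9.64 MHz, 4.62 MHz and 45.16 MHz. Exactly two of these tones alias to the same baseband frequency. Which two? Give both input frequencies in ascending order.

fs/2 = 8.88 MHz.
55.44 MHz mod fs = 2.16 MHz.
2.16 MHz ≤ fs/2 = 8.88 MHz, appears at 2.16 MHz.
63.34 MHz mod fs = 10.06 MHz.
10.06 MHz > fs/2 = 8.88 MHz, folds to fs − 10.06 MHz = 7.7 MHz.
9.64 MHz > fs/2 = 8.88 MHz, folds to fs − 9.64 MHz = 8.12 MHz.
4.62 MHz ≤ fs/2 = 8.88 MHz, passes unchanged.
45.16 MHz mod fs = 9.64 MHz.
9.64 MHz > fs/2 = 8.88 MHz, folds to fs − 9.64 MHz = 8.12 MHz.
9.64 MHz and 45.16 MHz both map to 8.12 MHz.

9.64 MHz, 45.16 MHz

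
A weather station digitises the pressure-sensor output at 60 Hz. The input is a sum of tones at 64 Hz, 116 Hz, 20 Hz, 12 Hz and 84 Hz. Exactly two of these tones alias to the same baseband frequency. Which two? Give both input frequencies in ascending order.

64 Hz, 116 Hz

fs/2 = 30 Hz.
64 Hz mod fs = 4 Hz.
4 Hz ≤ fs/2 = 30 Hz, appears at 4 Hz.
116 Hz mod fs = 56 Hz.
56 Hz > fs/2 = 30 Hz, folds to fs − 56 Hz = 4 Hz.
20 Hz ≤ fs/2 = 30 Hz, passes unchanged.
12 Hz ≤ fs/2 = 30 Hz, passes unchanged.
84 Hz mod fs = 24 Hz.
24 Hz ≤ fs/2 = 30 Hz, appears at 24 Hz.
64 Hz and 116 Hz both map to 4 Hz.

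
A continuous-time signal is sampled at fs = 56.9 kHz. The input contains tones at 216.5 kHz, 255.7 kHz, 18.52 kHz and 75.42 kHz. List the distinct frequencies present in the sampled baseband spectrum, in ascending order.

fs/2 = 28.45 kHz.
216.5 kHz mod fs = 45.8 kHz.
45.8 kHz > fs/2 = 28.45 kHz, folds to fs − 45.8 kHz = 11.1 kHz.
255.7 kHz mod fs = 28.1 kHz.
28.1 kHz ≤ fs/2 = 28.45 kHz, appears at 28.1 kHz.
18.52 kHz ≤ fs/2 = 28.45 kHz, passes unchanged.
75.42 kHz mod fs = 18.52 kHz.
18.52 kHz ≤ fs/2 = 28.45 kHz, appears at 18.52 kHz.
Distinct values: {11.1 kHz, 18.52 kHz, 28.1 kHz}.

11.1 kHz, 18.52 kHz, 28.1 kHz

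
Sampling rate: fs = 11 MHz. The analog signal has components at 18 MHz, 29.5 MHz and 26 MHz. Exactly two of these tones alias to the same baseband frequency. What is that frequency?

fs/2 = 5.5 MHz.
18 MHz mod fs = 7 MHz.
7 MHz > fs/2 = 5.5 MHz, folds to fs − 7 MHz = 4 MHz.
29.5 MHz mod fs = 7.5 MHz.
7.5 MHz > fs/2 = 5.5 MHz, folds to fs − 7.5 MHz = 3.5 MHz.
26 MHz mod fs = 4 MHz.
4 MHz ≤ fs/2 = 5.5 MHz, appears at 4 MHz.
18 MHz and 26 MHz both map to 4 MHz.

4 MHz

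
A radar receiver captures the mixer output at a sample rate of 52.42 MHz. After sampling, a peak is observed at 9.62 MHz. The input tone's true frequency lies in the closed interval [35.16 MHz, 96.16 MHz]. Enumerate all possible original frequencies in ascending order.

42.8 MHz, 62.04 MHz, 95.22 MHz

Frequencies that alias to 9.62 MHz are k·fs ± 9.62 MHz for integer k ≥ 0.
k=0: 9.62 MHz.
k=1: 42.8 MHz, 62.04 MHz.
k=2: 95.22 MHz, 114.46 MHz.
k=3: 147.64 MHz, 166.88 MHz.
Within [35.16 MHz, 96.16 MHz]: 42.8 MHz, 62.04 MHz, 95.22 MHz.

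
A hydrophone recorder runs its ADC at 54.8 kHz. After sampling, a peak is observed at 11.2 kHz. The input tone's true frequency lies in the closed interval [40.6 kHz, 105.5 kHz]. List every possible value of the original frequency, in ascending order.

Frequencies that alias to 11.2 kHz are k·fs ± 11.2 kHz for integer k ≥ 0.
k=0: 11.2 kHz.
k=1: 43.6 kHz, 66 kHz.
k=2: 98.4 kHz, 120.8 kHz.
k=3: 153.2 kHz, 175.6 kHz.
Within [40.6 kHz, 105.5 kHz]: 43.6 kHz, 66 kHz, 98.4 kHz.

43.6 kHz, 66 kHz, 98.4 kHz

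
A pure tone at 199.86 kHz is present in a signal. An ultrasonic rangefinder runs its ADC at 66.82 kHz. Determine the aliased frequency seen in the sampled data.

199.86 kHz mod fs = 66.22 kHz.
66.22 kHz > fs/2 = 33.41 kHz, folds to fs − 66.22 kHz = 0.6 kHz.

0.6 kHz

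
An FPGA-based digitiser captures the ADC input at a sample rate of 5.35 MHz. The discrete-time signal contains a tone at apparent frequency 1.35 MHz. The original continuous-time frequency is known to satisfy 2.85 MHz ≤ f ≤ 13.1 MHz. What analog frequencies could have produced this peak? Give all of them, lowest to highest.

4 MHz, 6.7 MHz, 9.35 MHz, 12.05 MHz

Frequencies that alias to 1.35 MHz are k·fs ± 1.35 MHz for integer k ≥ 0.
k=0: 1.35 MHz.
k=1: 4 MHz, 6.7 MHz.
k=2: 9.35 MHz, 12.05 MHz.
k=3: 14.7 MHz, 17.4 MHz.
Within [2.85 MHz, 13.1 MHz]: 4 MHz, 6.7 MHz, 9.35 MHz, 12.05 MHz.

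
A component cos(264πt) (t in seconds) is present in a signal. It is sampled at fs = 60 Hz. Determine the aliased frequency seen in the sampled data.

12 Hz

ω = 264π rad/s → f = ω/(2π) = 132 Hz.
132 Hz mod fs = 12 Hz.
12 Hz ≤ fs/2 = 30 Hz, appears at 12 Hz.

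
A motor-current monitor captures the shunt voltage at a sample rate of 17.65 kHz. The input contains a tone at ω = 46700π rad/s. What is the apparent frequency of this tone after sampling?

ω = 46700π rad/s → f = ω/(2π) = 23350 Hz = 23.35 kHz.
23.35 kHz mod fs = 5.7 kHz.
5.7 kHz ≤ fs/2 = 8.825 kHz, appears at 5.7 kHz.

5.7 kHz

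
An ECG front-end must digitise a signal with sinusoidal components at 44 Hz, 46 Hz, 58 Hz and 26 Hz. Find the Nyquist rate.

116 Hz

Highest-frequency component: 58 Hz.
Nyquist rate = 2 × 58 Hz = 116 Hz.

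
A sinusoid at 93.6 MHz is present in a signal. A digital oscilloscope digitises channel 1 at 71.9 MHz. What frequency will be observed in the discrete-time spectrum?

21.7 MHz

93.6 MHz mod fs = 21.7 MHz.
21.7 MHz ≤ fs/2 = 35.95 MHz, appears at 21.7 MHz.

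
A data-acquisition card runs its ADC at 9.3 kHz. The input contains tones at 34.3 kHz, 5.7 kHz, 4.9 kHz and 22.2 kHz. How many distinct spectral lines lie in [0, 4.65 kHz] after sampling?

3

fs/2 = 4.65 kHz.
34.3 kHz mod fs = 6.4 kHz.
6.4 kHz > fs/2 = 4.65 kHz, folds to fs − 6.4 kHz = 2.9 kHz.
5.7 kHz > fs/2 = 4.65 kHz, folds to fs − 5.7 kHz = 3.6 kHz.
4.9 kHz > fs/2 = 4.65 kHz, folds to fs − 4.9 kHz = 4.4 kHz.
22.2 kHz mod fs = 3.6 kHz.
3.6 kHz ≤ fs/2 = 4.65 kHz, appears at 3.6 kHz.
Distinct values: {2.9 kHz, 3.6 kHz, 4.4 kHz} → 3.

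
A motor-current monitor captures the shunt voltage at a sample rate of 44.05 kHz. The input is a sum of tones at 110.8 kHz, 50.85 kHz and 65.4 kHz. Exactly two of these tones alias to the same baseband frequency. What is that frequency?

fs/2 = 22.025 kHz.
110.8 kHz mod fs = 22.7 kHz.
22.7 kHz > fs/2 = 22.025 kHz, folds to fs − 22.7 kHz = 21.35 kHz.
50.85 kHz mod fs = 6.8 kHz.
6.8 kHz ≤ fs/2 = 22.025 kHz, appears at 6.8 kHz.
65.4 kHz mod fs = 21.35 kHz.
21.35 kHz ≤ fs/2 = 22.025 kHz, appears at 21.35 kHz.
65.4 kHz and 110.8 kHz both map to 21.35 kHz.

21.35 kHz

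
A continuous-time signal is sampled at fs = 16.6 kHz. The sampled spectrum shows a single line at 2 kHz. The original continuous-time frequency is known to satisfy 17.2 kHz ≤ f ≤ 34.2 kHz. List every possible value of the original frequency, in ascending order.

18.6 kHz, 31.2 kHz

Frequencies that alias to 2 kHz are k·fs ± 2 kHz for integer k ≥ 0.
k=0: 2 kHz.
k=1: 14.6 kHz, 18.6 kHz.
k=2: 31.2 kHz, 35.2 kHz.
k=3: 47.8 kHz, 51.8 kHz.
Within [17.2 kHz, 34.2 kHz]: 18.6 kHz, 31.2 kHz.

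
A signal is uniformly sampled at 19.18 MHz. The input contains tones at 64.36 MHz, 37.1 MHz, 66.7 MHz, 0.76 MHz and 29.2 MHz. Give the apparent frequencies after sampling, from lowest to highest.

0.76 MHz, 1.26 MHz, 6.82 MHz, 9.16 MHz

fs/2 = 9.59 MHz.
64.36 MHz mod fs = 6.82 MHz.
6.82 MHz ≤ fs/2 = 9.59 MHz, appears at 6.82 MHz.
37.1 MHz mod fs = 17.92 MHz.
17.92 MHz > fs/2 = 9.59 MHz, folds to fs − 17.92 MHz = 1.26 MHz.
66.7 MHz mod fs = 9.16 MHz.
9.16 MHz ≤ fs/2 = 9.59 MHz, appears at 9.16 MHz.
0.76 MHz ≤ fs/2 = 9.59 MHz, passes unchanged.
29.2 MHz mod fs = 10.02 MHz.
10.02 MHz > fs/2 = 9.59 MHz, folds to fs − 10.02 MHz = 9.16 MHz.
Distinct values: {0.76 MHz, 1.26 MHz, 6.82 MHz, 9.16 MHz}.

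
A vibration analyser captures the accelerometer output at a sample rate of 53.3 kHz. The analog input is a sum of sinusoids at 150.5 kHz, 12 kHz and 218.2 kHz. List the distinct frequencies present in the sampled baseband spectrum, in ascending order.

5 kHz, 9.4 kHz, 12 kHz

fs/2 = 26.65 kHz.
150.5 kHz mod fs = 43.9 kHz.
43.9 kHz > fs/2 = 26.65 kHz, folds to fs − 43.9 kHz = 9.4 kHz.
12 kHz ≤ fs/2 = 26.65 kHz, passes unchanged.
218.2 kHz mod fs = 5 kHz.
5 kHz ≤ fs/2 = 26.65 kHz, appears at 5 kHz.
Distinct values: {5 kHz, 9.4 kHz, 12 kHz}.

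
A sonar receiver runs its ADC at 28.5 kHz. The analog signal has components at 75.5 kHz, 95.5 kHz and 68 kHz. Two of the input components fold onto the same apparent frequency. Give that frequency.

fs/2 = 14.25 kHz.
75.5 kHz mod fs = 18.5 kHz.
18.5 kHz > fs/2 = 14.25 kHz, folds to fs − 18.5 kHz = 10 kHz.
95.5 kHz mod fs = 10 kHz.
10 kHz ≤ fs/2 = 14.25 kHz, appears at 10 kHz.
68 kHz mod fs = 11 kHz.
11 kHz ≤ fs/2 = 14.25 kHz, appears at 11 kHz.
75.5 kHz and 95.5 kHz both map to 10 kHz.

10 kHz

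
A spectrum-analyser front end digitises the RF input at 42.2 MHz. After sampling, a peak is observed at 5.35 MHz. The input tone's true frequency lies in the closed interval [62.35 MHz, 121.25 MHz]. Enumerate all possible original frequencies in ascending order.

Frequencies that alias to 5.35 MHz are k·fs ± 5.35 MHz for integer k ≥ 0.
k=0: 5.35 MHz.
k=1: 36.85 MHz, 47.55 MHz.
k=2: 79.05 MHz, 89.75 MHz.
k=3: 121.25 MHz, 131.95 MHz.
k=4: 163.45 MHz, 174.15 MHz.
Within [62.35 MHz, 121.25 MHz]: 79.05 MHz, 89.75 MHz, 121.25 MHz.

79.05 MHz, 89.75 MHz, 121.25 MHz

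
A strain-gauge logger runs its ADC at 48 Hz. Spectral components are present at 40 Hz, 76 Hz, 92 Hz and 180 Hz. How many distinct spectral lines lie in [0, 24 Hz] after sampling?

4

fs/2 = 24 Hz.
40 Hz > fs/2 = 24 Hz, folds to fs − 40 Hz = 8 Hz.
76 Hz mod fs = 28 Hz.
28 Hz > fs/2 = 24 Hz, folds to fs − 28 Hz = 20 Hz.
92 Hz mod fs = 44 Hz.
44 Hz > fs/2 = 24 Hz, folds to fs − 44 Hz = 4 Hz.
180 Hz mod fs = 36 Hz.
36 Hz > fs/2 = 24 Hz, folds to fs − 36 Hz = 12 Hz.
Distinct values: {4 Hz, 8 Hz, 12 Hz, 20 Hz} → 4.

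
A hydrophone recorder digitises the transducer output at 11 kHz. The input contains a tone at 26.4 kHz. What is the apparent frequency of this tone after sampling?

26.4 kHz mod fs = 4.4 kHz.
4.4 kHz ≤ fs/2 = 5.5 kHz, appears at 4.4 kHz.

4.4 kHz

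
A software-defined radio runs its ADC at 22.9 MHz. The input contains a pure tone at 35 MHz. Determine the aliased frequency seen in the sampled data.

35 MHz mod fs = 12.1 MHz.
12.1 MHz > fs/2 = 11.45 MHz, folds to fs − 12.1 MHz = 10.8 MHz.

10.8 MHz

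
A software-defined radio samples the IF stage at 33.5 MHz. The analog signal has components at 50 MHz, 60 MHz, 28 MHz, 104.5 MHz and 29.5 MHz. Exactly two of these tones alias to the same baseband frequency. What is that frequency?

4 MHz

fs/2 = 16.75 MHz.
50 MHz mod fs = 16.5 MHz.
16.5 MHz ≤ fs/2 = 16.75 MHz, appears at 16.5 MHz.
60 MHz mod fs = 26.5 MHz.
26.5 MHz > fs/2 = 16.75 MHz, folds to fs − 26.5 MHz = 7 MHz.
28 MHz > fs/2 = 16.75 MHz, folds to fs − 28 MHz = 5.5 MHz.
104.5 MHz mod fs = 4 MHz.
4 MHz ≤ fs/2 = 16.75 MHz, appears at 4 MHz.
29.5 MHz > fs/2 = 16.75 MHz, folds to fs − 29.5 MHz = 4 MHz.
29.5 MHz and 104.5 MHz both map to 4 MHz.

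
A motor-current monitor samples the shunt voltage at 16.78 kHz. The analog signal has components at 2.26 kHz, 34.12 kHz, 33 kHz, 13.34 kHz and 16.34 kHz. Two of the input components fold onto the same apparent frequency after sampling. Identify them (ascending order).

fs/2 = 8.39 kHz.
2.26 kHz ≤ fs/2 = 8.39 kHz, passes unchanged.
34.12 kHz mod fs = 0.56 kHz.
0.56 kHz ≤ fs/2 = 8.39 kHz, appears at 0.56 kHz.
33 kHz mod fs = 16.22 kHz.
16.22 kHz > fs/2 = 8.39 kHz, folds to fs − 16.22 kHz = 0.56 kHz.
13.34 kHz > fs/2 = 8.39 kHz, folds to fs − 13.34 kHz = 3.44 kHz.
16.34 kHz > fs/2 = 8.39 kHz, folds to fs − 16.34 kHz = 0.44 kHz.
33 kHz and 34.12 kHz both map to 0.56 kHz.

33 kHz, 34.12 kHz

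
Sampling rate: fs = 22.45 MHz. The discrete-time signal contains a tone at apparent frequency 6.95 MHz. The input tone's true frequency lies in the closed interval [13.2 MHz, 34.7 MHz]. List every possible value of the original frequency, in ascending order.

15.5 MHz, 29.4 MHz

Frequencies that alias to 6.95 MHz are k·fs ± 6.95 MHz for integer k ≥ 0.
k=0: 6.95 MHz.
k=1: 15.5 MHz, 29.4 MHz.
k=2: 37.95 MHz, 51.85 MHz.
Within [13.2 MHz, 34.7 MHz]: 15.5 MHz, 29.4 MHz.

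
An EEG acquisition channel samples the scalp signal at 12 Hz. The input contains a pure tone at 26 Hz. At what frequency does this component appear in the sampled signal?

26 Hz mod fs = 2 Hz.
2 Hz ≤ fs/2 = 6 Hz, appears at 2 Hz.

2 Hz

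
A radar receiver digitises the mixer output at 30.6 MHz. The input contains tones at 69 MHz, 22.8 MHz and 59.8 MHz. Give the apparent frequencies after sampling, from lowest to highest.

fs/2 = 15.3 MHz.
69 MHz mod fs = 7.8 MHz.
7.8 MHz ≤ fs/2 = 15.3 MHz, appears at 7.8 MHz.
22.8 MHz > fs/2 = 15.3 MHz, folds to fs − 22.8 MHz = 7.8 MHz.
59.8 MHz mod fs = 29.2 MHz.
29.2 MHz > fs/2 = 15.3 MHz, folds to fs − 29.2 MHz = 1.4 MHz.
Distinct values: {1.4 MHz, 7.8 MHz}.

1.4 MHz, 7.8 MHz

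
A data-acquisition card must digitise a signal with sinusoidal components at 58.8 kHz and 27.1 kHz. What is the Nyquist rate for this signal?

117.6 kHz

Highest-frequency component: 58.8 kHz.
Nyquist rate = 2 × 58.8 kHz = 117.6 kHz.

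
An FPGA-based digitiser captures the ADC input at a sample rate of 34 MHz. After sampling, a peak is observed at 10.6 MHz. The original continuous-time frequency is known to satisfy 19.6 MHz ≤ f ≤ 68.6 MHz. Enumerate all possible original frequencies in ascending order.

Frequencies that alias to 10.6 MHz are k·fs ± 10.6 MHz for integer k ≥ 0.
k=0: 10.6 MHz.
k=1: 23.4 MHz, 44.6 MHz.
k=2: 57.4 MHz, 78.6 MHz.
k=3: 91.4 MHz, 112.6 MHz.
Within [19.6 MHz, 68.6 MHz]: 23.4 MHz, 44.6 MHz, 57.4 MHz.

23.4 MHz, 44.6 MHz, 57.4 MHz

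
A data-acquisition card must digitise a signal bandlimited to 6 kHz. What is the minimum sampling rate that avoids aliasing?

12 kHz

Nyquist rate = 2 × 6 kHz = 12 kHz.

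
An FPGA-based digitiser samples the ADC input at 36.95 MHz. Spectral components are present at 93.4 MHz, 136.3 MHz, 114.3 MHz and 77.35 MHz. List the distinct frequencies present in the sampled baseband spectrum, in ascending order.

fs/2 = 18.475 MHz.
93.4 MHz mod fs = 19.5 MHz.
19.5 MHz > fs/2 = 18.475 MHz, folds to fs − 19.5 MHz = 17.45 MHz.
136.3 MHz mod fs = 25.45 MHz.
25.45 MHz > fs/2 = 18.475 MHz, folds to fs − 25.45 MHz = 11.5 MHz.
114.3 MHz mod fs = 3.45 MHz.
3.45 MHz ≤ fs/2 = 18.475 MHz, appears at 3.45 MHz.
77.35 MHz mod fs = 3.45 MHz.
3.45 MHz ≤ fs/2 = 18.475 MHz, appears at 3.45 MHz.
Distinct values: {3.45 MHz, 11.5 MHz, 17.45 MHz}.

3.45 MHz, 11.5 MHz, 17.45 MHz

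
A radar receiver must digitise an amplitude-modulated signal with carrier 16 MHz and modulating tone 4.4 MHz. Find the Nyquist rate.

40.8 MHz

AM sidebands sit at fc ± fm = 11.6 MHz and 20.4 MHz.
Highest-frequency component: 20.4 MHz.
Nyquist rate = 2 × 20.4 MHz = 40.8 MHz.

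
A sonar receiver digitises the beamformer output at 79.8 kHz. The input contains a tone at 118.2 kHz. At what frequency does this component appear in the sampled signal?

38.4 kHz

118.2 kHz mod fs = 38.4 kHz.
38.4 kHz ≤ fs/2 = 39.9 kHz, appears at 38.4 kHz.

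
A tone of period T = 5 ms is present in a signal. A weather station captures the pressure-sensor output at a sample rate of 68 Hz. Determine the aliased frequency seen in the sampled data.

4 Hz

T = 5 ms → f = 1/T = 200 Hz.
200 Hz mod fs = 64 Hz.
64 Hz > fs/2 = 34 Hz, folds to fs − 64 Hz = 4 Hz.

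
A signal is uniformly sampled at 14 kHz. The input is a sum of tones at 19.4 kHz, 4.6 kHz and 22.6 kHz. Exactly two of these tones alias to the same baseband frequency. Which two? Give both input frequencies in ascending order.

fs/2 = 7 kHz.
19.4 kHz mod fs = 5.4 kHz.
5.4 kHz ≤ fs/2 = 7 kHz, appears at 5.4 kHz.
4.6 kHz ≤ fs/2 = 7 kHz, passes unchanged.
22.6 kHz mod fs = 8.6 kHz.
8.6 kHz > fs/2 = 7 kHz, folds to fs − 8.6 kHz = 5.4 kHz.
19.4 kHz and 22.6 kHz both map to 5.4 kHz.

19.4 kHz, 22.6 kHz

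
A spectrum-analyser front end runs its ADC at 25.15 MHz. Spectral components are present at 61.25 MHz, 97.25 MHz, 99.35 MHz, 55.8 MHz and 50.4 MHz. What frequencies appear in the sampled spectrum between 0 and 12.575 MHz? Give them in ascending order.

fs/2 = 12.575 MHz.
61.25 MHz mod fs = 10.95 MHz.
10.95 MHz ≤ fs/2 = 12.575 MHz, appears at 10.95 MHz.
97.25 MHz mod fs = 21.8 MHz.
21.8 MHz > fs/2 = 12.575 MHz, folds to fs − 21.8 MHz = 3.35 MHz.
99.35 MHz mod fs = 23.9 MHz.
23.9 MHz > fs/2 = 12.575 MHz, folds to fs − 23.9 MHz = 1.25 MHz.
55.8 MHz mod fs = 5.5 MHz.
5.5 MHz ≤ fs/2 = 12.575 MHz, appears at 5.5 MHz.
50.4 MHz mod fs = 0.1 MHz.
0.1 MHz ≤ fs/2 = 12.575 MHz, appears at 0.1 MHz.
Distinct values: {0.1 MHz, 1.25 MHz, 3.35 MHz, 5.5 MHz, 10.95 MHz}.

0.1 MHz, 1.25 MHz, 3.35 MHz, 5.5 MHz, 10.95 MHz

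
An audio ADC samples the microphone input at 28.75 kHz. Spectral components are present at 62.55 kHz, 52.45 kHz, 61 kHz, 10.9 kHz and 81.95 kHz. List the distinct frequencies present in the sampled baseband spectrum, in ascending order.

fs/2 = 14.375 kHz.
62.55 kHz mod fs = 5.05 kHz.
5.05 kHz ≤ fs/2 = 14.375 kHz, appears at 5.05 kHz.
52.45 kHz mod fs = 23.7 kHz.
23.7 kHz > fs/2 = 14.375 kHz, folds to fs − 23.7 kHz = 5.05 kHz.
61 kHz mod fs = 3.5 kHz.
3.5 kHz ≤ fs/2 = 14.375 kHz, appears at 3.5 kHz.
10.9 kHz ≤ fs/2 = 14.375 kHz, passes unchanged.
81.95 kHz mod fs = 24.45 kHz.
24.45 kHz > fs/2 = 14.375 kHz, folds to fs − 24.45 kHz = 4.3 kHz.
Distinct values: {3.5 kHz, 4.3 kHz, 5.05 kHz, 10.9 kHz}.

3.5 kHz, 4.3 kHz, 5.05 kHz, 10.9 kHz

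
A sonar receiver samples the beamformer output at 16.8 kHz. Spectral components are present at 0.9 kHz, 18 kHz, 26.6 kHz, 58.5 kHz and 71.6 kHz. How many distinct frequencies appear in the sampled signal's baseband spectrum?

fs/2 = 8.4 kHz.
0.9 kHz ≤ fs/2 = 8.4 kHz, passes unchanged.
18 kHz mod fs = 1.2 kHz.
1.2 kHz ≤ fs/2 = 8.4 kHz, appears at 1.2 kHz.
26.6 kHz mod fs = 9.8 kHz.
9.8 kHz > fs/2 = 8.4 kHz, folds to fs − 9.8 kHz = 7 kHz.
58.5 kHz mod fs = 8.1 kHz.
8.1 kHz ≤ fs/2 = 8.4 kHz, appears at 8.1 kHz.
71.6 kHz mod fs = 4.4 kHz.
4.4 kHz ≤ fs/2 = 8.4 kHz, appears at 4.4 kHz.
Distinct values: {0.9 kHz, 1.2 kHz, 4.4 kHz, 7 kHz, 8.1 kHz} → 5.

5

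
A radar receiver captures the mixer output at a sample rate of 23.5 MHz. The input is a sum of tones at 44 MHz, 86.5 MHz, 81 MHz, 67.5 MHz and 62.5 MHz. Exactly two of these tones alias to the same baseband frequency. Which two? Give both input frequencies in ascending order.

fs/2 = 11.75 MHz.
44 MHz mod fs = 20.5 MHz.
20.5 MHz > fs/2 = 11.75 MHz, folds to fs − 20.5 MHz = 3 MHz.
86.5 MHz mod fs = 16 MHz.
16 MHz > fs/2 = 11.75 MHz, folds to fs − 16 MHz = 7.5 MHz.
81 MHz mod fs = 10.5 MHz.
10.5 MHz ≤ fs/2 = 11.75 MHz, appears at 10.5 MHz.
67.5 MHz mod fs = 20.5 MHz.
20.5 MHz > fs/2 = 11.75 MHz, folds to fs − 20.5 MHz = 3 MHz.
62.5 MHz mod fs = 15.5 MHz.
15.5 MHz > fs/2 = 11.75 MHz, folds to fs − 15.5 MHz = 8 MHz.
44 MHz and 67.5 MHz both map to 3 MHz.

44 MHz, 67.5 MHz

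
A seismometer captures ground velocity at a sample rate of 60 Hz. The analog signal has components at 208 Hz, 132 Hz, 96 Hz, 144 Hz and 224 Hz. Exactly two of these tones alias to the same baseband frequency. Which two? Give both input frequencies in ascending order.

fs/2 = 30 Hz.
208 Hz mod fs = 28 Hz.
28 Hz ≤ fs/2 = 30 Hz, appears at 28 Hz.
132 Hz mod fs = 12 Hz.
12 Hz ≤ fs/2 = 30 Hz, appears at 12 Hz.
96 Hz mod fs = 36 Hz.
36 Hz > fs/2 = 30 Hz, folds to fs − 36 Hz = 24 Hz.
144 Hz mod fs = 24 Hz.
24 Hz ≤ fs/2 = 30 Hz, appears at 24 Hz.
224 Hz mod fs = 44 Hz.
44 Hz > fs/2 = 30 Hz, folds to fs − 44 Hz = 16 Hz.
96 Hz and 144 Hz both map to 24 Hz.

96 Hz, 144 Hz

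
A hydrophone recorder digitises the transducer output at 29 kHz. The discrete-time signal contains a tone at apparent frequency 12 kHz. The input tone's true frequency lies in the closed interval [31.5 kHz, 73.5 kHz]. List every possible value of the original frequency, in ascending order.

41 kHz, 46 kHz, 70 kHz

Frequencies that alias to 12 kHz are k·fs ± 12 kHz for integer k ≥ 0.
k=0: 12 kHz.
k=1: 17 kHz, 41 kHz.
k=2: 46 kHz, 70 kHz.
k=3: 75 kHz, 99 kHz.
Within [31.5 kHz, 73.5 kHz]: 41 kHz, 46 kHz, 70 kHz.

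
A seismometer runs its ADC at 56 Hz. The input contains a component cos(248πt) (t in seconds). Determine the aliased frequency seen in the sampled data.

12 Hz

ω = 248π rad/s → f = ω/(2π) = 124 Hz.
124 Hz mod fs = 12 Hz.
12 Hz ≤ fs/2 = 28 Hz, appears at 12 Hz.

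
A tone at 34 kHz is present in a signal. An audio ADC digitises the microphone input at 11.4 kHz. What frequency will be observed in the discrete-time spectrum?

34 kHz mod fs = 11.2 kHz.
11.2 kHz > fs/2 = 5.7 kHz, folds to fs − 11.2 kHz = 0.2 kHz.

0.2 kHz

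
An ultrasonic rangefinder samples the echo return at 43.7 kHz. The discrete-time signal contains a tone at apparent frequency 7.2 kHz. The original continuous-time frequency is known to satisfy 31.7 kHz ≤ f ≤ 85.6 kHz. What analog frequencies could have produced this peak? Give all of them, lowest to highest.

Frequencies that alias to 7.2 kHz are k·fs ± 7.2 kHz for integer k ≥ 0.
k=0: 7.2 kHz.
k=1: 36.5 kHz, 50.9 kHz.
k=2: 80.2 kHz, 94.6 kHz.
k=3: 123.9 kHz, 138.3 kHz.
Within [31.7 kHz, 85.6 kHz]: 36.5 kHz, 50.9 kHz, 80.2 kHz.

36.5 kHz, 50.9 kHz, 80.2 kHz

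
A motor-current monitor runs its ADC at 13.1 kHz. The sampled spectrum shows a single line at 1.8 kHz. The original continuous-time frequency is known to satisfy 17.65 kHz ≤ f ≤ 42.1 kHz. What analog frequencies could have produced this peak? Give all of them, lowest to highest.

Frequencies that alias to 1.8 kHz are k·fs ± 1.8 kHz for integer k ≥ 0.
k=0: 1.8 kHz.
k=1: 11.3 kHz, 14.9 kHz.
k=2: 24.4 kHz, 28 kHz.
k=3: 37.5 kHz, 41.1 kHz.
k=4: 50.6 kHz, 54.2 kHz.
Within [17.65 kHz, 42.1 kHz]: 24.4 kHz, 28 kHz, 37.5 kHz, 41.1 kHz.

24.4 kHz, 28 kHz, 37.5 kHz, 41.1 kHz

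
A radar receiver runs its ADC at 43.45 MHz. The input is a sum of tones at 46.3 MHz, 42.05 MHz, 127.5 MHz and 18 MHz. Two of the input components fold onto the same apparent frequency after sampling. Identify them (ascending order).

46.3 MHz, 127.5 MHz

fs/2 = 21.725 MHz.
46.3 MHz mod fs = 2.85 MHz.
2.85 MHz ≤ fs/2 = 21.725 MHz, appears at 2.85 MHz.
42.05 MHz > fs/2 = 21.725 MHz, folds to fs − 42.05 MHz = 1.4 MHz.
127.5 MHz mod fs = 40.6 MHz.
40.6 MHz > fs/2 = 21.725 MHz, folds to fs − 40.6 MHz = 2.85 MHz.
18 MHz ≤ fs/2 = 21.725 MHz, passes unchanged.
46.3 MHz and 127.5 MHz both map to 2.85 MHz.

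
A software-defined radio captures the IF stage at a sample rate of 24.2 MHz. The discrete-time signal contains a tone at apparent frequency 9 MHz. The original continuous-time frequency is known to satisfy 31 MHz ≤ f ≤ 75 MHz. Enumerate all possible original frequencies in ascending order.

33.2 MHz, 39.4 MHz, 57.4 MHz, 63.6 MHz

Frequencies that alias to 9 MHz are k·fs ± 9 MHz for integer k ≥ 0.
k=0: 9 MHz.
k=1: 15.2 MHz, 33.2 MHz.
k=2: 39.4 MHz, 57.4 MHz.
k=3: 63.6 MHz, 81.6 MHz.
k=4: 87.8 MHz, 105.8 MHz.
Within [31 MHz, 75 MHz]: 33.2 MHz, 39.4 MHz, 57.4 MHz, 63.6 MHz.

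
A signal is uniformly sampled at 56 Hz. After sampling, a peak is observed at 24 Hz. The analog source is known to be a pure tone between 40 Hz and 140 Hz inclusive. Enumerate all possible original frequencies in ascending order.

80 Hz, 88 Hz, 136 Hz

Frequencies that alias to 24 Hz are k·fs ± 24 Hz for integer k ≥ 0.
k=0: 24 Hz.
k=1: 32 Hz, 80 Hz.
k=2: 88 Hz, 136 Hz.
k=3: 144 Hz, 192 Hz.
Within [40 Hz, 140 Hz]: 80 Hz, 88 Hz, 136 Hz.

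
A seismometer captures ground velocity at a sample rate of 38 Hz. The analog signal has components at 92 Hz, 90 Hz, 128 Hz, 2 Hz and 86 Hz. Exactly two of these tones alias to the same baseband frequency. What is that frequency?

14 Hz

fs/2 = 19 Hz.
92 Hz mod fs = 16 Hz.
16 Hz ≤ fs/2 = 19 Hz, appears at 16 Hz.
90 Hz mod fs = 14 Hz.
14 Hz ≤ fs/2 = 19 Hz, appears at 14 Hz.
128 Hz mod fs = 14 Hz.
14 Hz ≤ fs/2 = 19 Hz, appears at 14 Hz.
2 Hz ≤ fs/2 = 19 Hz, passes unchanged.
86 Hz mod fs = 10 Hz.
10 Hz ≤ fs/2 = 19 Hz, appears at 10 Hz.
90 Hz and 128 Hz both map to 14 Hz.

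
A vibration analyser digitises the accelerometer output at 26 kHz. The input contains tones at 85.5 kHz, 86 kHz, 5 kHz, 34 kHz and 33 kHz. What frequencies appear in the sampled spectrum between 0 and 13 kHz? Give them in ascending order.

5 kHz, 7 kHz, 7.5 kHz, 8 kHz

fs/2 = 13 kHz.
85.5 kHz mod fs = 7.5 kHz.
7.5 kHz ≤ fs/2 = 13 kHz, appears at 7.5 kHz.
86 kHz mod fs = 8 kHz.
8 kHz ≤ fs/2 = 13 kHz, appears at 8 kHz.
5 kHz ≤ fs/2 = 13 kHz, passes unchanged.
34 kHz mod fs = 8 kHz.
8 kHz ≤ fs/2 = 13 kHz, appears at 8 kHz.
33 kHz mod fs = 7 kHz.
7 kHz ≤ fs/2 = 13 kHz, appears at 7 kHz.
Distinct values: {5 kHz, 7 kHz, 7.5 kHz, 8 kHz}.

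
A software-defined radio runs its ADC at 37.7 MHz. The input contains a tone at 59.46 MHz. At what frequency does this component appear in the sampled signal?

59.46 MHz mod fs = 21.76 MHz.
21.76 MHz > fs/2 = 18.85 MHz, folds to fs − 21.76 MHz = 15.94 MHz.

15.94 MHz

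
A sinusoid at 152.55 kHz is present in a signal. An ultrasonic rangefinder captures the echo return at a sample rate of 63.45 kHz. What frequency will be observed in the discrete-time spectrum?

25.65 kHz

152.55 kHz mod fs = 25.65 kHz.
25.65 kHz ≤ fs/2 = 31.725 kHz, appears at 25.65 kHz.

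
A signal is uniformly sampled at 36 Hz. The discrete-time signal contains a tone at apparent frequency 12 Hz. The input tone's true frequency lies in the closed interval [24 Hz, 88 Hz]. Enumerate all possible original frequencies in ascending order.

Frequencies that alias to 12 Hz are k·fs ± 12 Hz for integer k ≥ 0.
k=0: 12 Hz.
k=1: 24 Hz, 48 Hz.
k=2: 60 Hz, 84 Hz.
k=3: 96 Hz, 120 Hz.
Within [24 Hz, 88 Hz]: 24 Hz, 48 Hz, 60 Hz, 84 Hz.

24 Hz, 48 Hz, 60 Hz, 84 Hz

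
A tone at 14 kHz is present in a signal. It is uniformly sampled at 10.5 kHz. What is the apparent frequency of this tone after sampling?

14 kHz mod fs = 3.5 kHz.
3.5 kHz ≤ fs/2 = 5.25 kHz, appears at 3.5 kHz.

3.5 kHz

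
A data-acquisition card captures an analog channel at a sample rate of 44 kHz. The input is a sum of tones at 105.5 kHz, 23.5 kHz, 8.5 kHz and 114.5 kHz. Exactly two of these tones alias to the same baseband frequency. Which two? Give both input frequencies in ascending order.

105.5 kHz, 114.5 kHz

fs/2 = 22 kHz.
105.5 kHz mod fs = 17.5 kHz.
17.5 kHz ≤ fs/2 = 22 kHz, appears at 17.5 kHz.
23.5 kHz > fs/2 = 22 kHz, folds to fs − 23.5 kHz = 20.5 kHz.
8.5 kHz ≤ fs/2 = 22 kHz, passes unchanged.
114.5 kHz mod fs = 26.5 kHz.
26.5 kHz > fs/2 = 22 kHz, folds to fs − 26.5 kHz = 17.5 kHz.
105.5 kHz and 114.5 kHz both map to 17.5 kHz.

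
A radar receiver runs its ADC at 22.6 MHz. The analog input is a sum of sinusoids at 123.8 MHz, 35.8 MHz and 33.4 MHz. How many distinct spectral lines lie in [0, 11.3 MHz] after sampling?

fs/2 = 11.3 MHz.
123.8 MHz mod fs = 10.8 MHz.
10.8 MHz ≤ fs/2 = 11.3 MHz, appears at 10.8 MHz.
35.8 MHz mod fs = 13.2 MHz.
13.2 MHz > fs/2 = 11.3 MHz, folds to fs − 13.2 MHz = 9.4 MHz.
33.4 MHz mod fs = 10.8 MHz.
10.8 MHz ≤ fs/2 = 11.3 MHz, appears at 10.8 MHz.
Distinct values: {9.4 MHz, 10.8 MHz} → 2.

2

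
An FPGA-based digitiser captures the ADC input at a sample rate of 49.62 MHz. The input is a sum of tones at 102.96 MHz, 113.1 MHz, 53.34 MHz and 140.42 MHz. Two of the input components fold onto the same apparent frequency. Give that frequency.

3.72 MHz

fs/2 = 24.81 MHz.
102.96 MHz mod fs = 3.72 MHz.
3.72 MHz ≤ fs/2 = 24.81 MHz, appears at 3.72 MHz.
113.1 MHz mod fs = 13.86 MHz.
13.86 MHz ≤ fs/2 = 24.81 MHz, appears at 13.86 MHz.
53.34 MHz mod fs = 3.72 MHz.
3.72 MHz ≤ fs/2 = 24.81 MHz, appears at 3.72 MHz.
140.42 MHz mod fs = 41.18 MHz.
41.18 MHz > fs/2 = 24.81 MHz, folds to fs − 41.18 MHz = 8.44 MHz.
53.34 MHz and 102.96 MHz both map to 3.72 MHz.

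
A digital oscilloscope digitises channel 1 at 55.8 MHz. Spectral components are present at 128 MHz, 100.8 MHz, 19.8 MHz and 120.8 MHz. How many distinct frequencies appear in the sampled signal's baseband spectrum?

4

fs/2 = 27.9 MHz.
128 MHz mod fs = 16.4 MHz.
16.4 MHz ≤ fs/2 = 27.9 MHz, appears at 16.4 MHz.
100.8 MHz mod fs = 45 MHz.
45 MHz > fs/2 = 27.9 MHz, folds to fs − 45 MHz = 10.8 MHz.
19.8 MHz ≤ fs/2 = 27.9 MHz, passes unchanged.
120.8 MHz mod fs = 9.2 MHz.
9.2 MHz ≤ fs/2 = 27.9 MHz, appears at 9.2 MHz.
Distinct values: {9.2 MHz, 10.8 MHz, 16.4 MHz, 19.8 MHz} → 4.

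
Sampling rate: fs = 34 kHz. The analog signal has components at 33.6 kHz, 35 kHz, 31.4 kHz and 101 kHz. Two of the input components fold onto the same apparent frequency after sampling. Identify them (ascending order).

fs/2 = 17 kHz.
33.6 kHz > fs/2 = 17 kHz, folds to fs − 33.6 kHz = 0.4 kHz.
35 kHz mod fs = 1 kHz.
1 kHz ≤ fs/2 = 17 kHz, appears at 1 kHz.
31.4 kHz > fs/2 = 17 kHz, folds to fs − 31.4 kHz = 2.6 kHz.
101 kHz mod fs = 33 kHz.
33 kHz > fs/2 = 17 kHz, folds to fs − 33 kHz = 1 kHz.
35 kHz and 101 kHz both map to 1 kHz.

35 kHz, 101 kHz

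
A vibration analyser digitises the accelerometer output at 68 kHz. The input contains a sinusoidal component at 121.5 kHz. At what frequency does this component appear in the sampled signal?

121.5 kHz mod fs = 53.5 kHz.
53.5 kHz > fs/2 = 34 kHz, folds to fs − 53.5 kHz = 14.5 kHz.

14.5 kHz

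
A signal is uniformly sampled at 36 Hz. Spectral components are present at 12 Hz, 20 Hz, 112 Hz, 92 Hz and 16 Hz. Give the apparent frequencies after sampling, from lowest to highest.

fs/2 = 18 Hz.
12 Hz ≤ fs/2 = 18 Hz, passes unchanged.
20 Hz > fs/2 = 18 Hz, folds to fs − 20 Hz = 16 Hz.
112 Hz mod fs = 4 Hz.
4 Hz ≤ fs/2 = 18 Hz, appears at 4 Hz.
92 Hz mod fs = 20 Hz.
20 Hz > fs/2 = 18 Hz, folds to fs − 20 Hz = 16 Hz.
16 Hz ≤ fs/2 = 18 Hz, passes unchanged.
Distinct values: {4 Hz, 12 Hz, 16 Hz}.

4 Hz, 12 Hz, 16 Hz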